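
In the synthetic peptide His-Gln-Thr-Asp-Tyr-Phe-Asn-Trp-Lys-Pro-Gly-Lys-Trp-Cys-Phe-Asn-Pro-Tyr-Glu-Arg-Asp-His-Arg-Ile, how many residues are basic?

K, R, and H are the three residues with basic side chains (ε-amine, guanidinium, and imidazole respectively).
Matching residues: His1, Lys9, Lys12, Arg20, His22, Arg23.

6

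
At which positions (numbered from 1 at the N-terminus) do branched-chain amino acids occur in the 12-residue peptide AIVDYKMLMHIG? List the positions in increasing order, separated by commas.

Valine (V), leucine (L), and isoleucine (I) are the branched-chain amino acids.
Matching residues: I2, V3, L8, I11.

2, 3, 8, 11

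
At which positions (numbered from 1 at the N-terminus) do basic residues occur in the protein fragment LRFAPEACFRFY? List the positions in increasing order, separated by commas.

K, R, and H are the three residues with basic side chains (ε-amine, guanidinium, and imidazole respectively).
Matching residues: R2, R10.

2, 10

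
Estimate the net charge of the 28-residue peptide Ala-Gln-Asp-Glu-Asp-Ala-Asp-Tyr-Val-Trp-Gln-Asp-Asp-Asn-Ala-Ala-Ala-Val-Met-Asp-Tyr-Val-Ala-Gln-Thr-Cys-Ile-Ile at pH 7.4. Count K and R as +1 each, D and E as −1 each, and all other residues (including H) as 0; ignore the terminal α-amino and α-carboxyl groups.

-7

Positive (K, R): none → +0.
Negative (D, E): Asp3, Glu4, Asp5, Asp7, Asp12, Asp13, Asp20 → −7.
Net charge = (+0) + (−7) = −7.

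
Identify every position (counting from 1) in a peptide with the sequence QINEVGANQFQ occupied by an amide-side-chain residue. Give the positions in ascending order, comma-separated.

1, 3, 8, 9, 11

Only N (asparagine) and Q (glutamine) carry a side-chain carboxamide.
Matching residues: Q1, N3, N8, Q9, Q11.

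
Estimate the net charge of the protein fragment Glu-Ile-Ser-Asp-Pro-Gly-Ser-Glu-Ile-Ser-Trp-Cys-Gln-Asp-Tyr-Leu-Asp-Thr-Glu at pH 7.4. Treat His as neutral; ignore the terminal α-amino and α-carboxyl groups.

The side chains ionized at physiological pH are Lys/Arg (+1) and Asp/Glu (−1); with His treated as neutral, nothing else contributes.
Positive (K, R): none → +0.
Negative (D, E): Glu1, Asp4, Glu8, Asp14, Asp17, Glu19 → −6.
Net charge = (+0) + (−6) = −6.

-6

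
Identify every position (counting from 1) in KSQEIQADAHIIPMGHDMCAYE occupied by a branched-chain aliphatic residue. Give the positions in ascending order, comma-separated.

The BCAAs are Val, Leu, and Ile — aliphatic side chains with a branch point.
Matching residues: I5, I11, I12.

5, 11, 12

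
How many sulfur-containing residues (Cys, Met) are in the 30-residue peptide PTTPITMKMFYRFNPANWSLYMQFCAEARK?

4

Matching residues: M7, M9, M22, C25.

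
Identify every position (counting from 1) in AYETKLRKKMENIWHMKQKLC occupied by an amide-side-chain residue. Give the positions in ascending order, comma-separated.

The amide-side-chain residues are Asn (N) and Gln (Q).
Matching residues: N12, Q18.

12, 18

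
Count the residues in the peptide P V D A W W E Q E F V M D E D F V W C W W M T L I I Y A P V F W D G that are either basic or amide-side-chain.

1

Basic: H, K, R. Amide-side-chain: N, Q.
Basic residues here: none (0).
Amide-side-chain residues here: Q8 (1).
The two groups share no amino acid, so total = 0 + 1 = 1.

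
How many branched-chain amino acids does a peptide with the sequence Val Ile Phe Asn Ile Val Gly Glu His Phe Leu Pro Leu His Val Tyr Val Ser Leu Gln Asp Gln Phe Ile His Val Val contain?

12

Valine (V), leucine (L), and isoleucine (I) are the branched-chain amino acids.
Matching residues: Val1, Ile2, Ile5, Val6, Leu11, Leu13, Val15, Val17, Leu19, Ile24, Val26, Val27.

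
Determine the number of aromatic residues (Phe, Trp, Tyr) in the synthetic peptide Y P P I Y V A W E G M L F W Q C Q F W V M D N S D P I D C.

7

Matching residues: Y1, Y5, W8, F13, W14, F18, W19.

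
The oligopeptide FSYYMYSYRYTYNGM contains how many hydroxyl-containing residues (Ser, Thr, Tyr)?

9

Matching residues: S2, Y3, Y4, Y6, S7, Y8, Y10, T11, Y12.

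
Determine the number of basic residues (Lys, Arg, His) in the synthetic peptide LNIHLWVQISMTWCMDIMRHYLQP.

Matching residues: H4, R19, H20.

3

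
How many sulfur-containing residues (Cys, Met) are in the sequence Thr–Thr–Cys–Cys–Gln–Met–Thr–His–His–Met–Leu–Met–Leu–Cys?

Matching residues: Cys3, Cys4, Met6, Met10, Met12, Cys14.

6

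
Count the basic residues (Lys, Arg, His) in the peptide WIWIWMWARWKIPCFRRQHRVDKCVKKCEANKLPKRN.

12

Matching residues: R9, K11, R16, R17, H19, R20, K23, K26, K27, K32, K35, R36.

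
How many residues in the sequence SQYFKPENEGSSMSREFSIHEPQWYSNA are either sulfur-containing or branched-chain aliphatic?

2

Sulfur-containing: C, M. Branched-chain aliphatic: I, L, V.
Sulfur-containing residues here: M13 (1).
Branched-chain aliphatic residues here: I19 (1).
The two groups share no amino acid, so total = 1 + 1 = 2.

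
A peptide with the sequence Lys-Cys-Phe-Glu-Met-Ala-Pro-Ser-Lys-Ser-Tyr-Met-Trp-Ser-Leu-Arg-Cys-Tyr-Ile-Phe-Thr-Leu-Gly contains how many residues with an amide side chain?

0

Asparagine (N) and glutamine (Q) have uncharged amide side chains.
None of the 23 residues belong to this group.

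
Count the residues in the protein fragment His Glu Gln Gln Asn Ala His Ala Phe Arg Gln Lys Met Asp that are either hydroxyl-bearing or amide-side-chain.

Hydroxyl-bearing: S, T, Y. Amide-side-chain: N, Q.
Hydroxyl-bearing residues here: none (0).
Amide-side-chain residues here: Gln3, Gln4, Asn5, Gln11 (4).
The two groups share no amino acid, so total = 0 + 4 = 4.

4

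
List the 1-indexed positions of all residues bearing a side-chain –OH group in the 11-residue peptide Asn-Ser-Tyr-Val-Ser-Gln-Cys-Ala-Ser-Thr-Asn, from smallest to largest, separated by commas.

Serine (S), threonine (T), and tyrosine (Y) each carry a hydroxyl group on the side chain.
Matching residues: Ser2, Tyr3, Ser5, Ser9, Thr10.

2, 3, 5, 9, 10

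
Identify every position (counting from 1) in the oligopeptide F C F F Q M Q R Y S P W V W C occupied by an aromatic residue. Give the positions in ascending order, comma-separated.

Matching residues: F1, F3, F4, Y9, W12, W14.

1, 3, 4, 9, 12, 14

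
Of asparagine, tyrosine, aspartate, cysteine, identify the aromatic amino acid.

F, W, and Y each carry an aromatic ring on the side chain.
Of the listed options, only tyrosine belongs to this group.

tyrosine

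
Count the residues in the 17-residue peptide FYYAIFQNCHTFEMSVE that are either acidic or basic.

Acidic: D, E. Basic: H, K, R.
Acidic residues here: E13, E17 (2).
Basic residues here: H10 (1).
The two groups share no amino acid, so total = 2 + 1 = 3.

3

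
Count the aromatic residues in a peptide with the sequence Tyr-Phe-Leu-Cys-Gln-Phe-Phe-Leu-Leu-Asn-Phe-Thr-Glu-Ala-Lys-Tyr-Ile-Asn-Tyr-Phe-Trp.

9

F, W, and Y each carry an aromatic ring on the side chain.
Matching residues: Tyr1, Phe2, Phe6, Phe7, Phe11, Tyr16, Tyr19, Phe20, Trp21.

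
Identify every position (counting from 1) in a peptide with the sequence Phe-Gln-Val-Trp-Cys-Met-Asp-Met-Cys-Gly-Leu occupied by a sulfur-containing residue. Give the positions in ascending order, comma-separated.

5, 6, 8, 9

Only Cys (C) and Met (M) have a sulfur atom in the side chain.
Matching residues: Cys5, Met6, Met8, Cys9.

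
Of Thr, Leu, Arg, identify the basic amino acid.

Arg

The basic amino acids are Lys (K), Arg (R), and His (H).
Of the listed options, only Arg belongs to this group.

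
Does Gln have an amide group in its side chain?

The amide-side-chain residues are Asn (N) and Gln (Q).
Glutamine is in this group.

Yes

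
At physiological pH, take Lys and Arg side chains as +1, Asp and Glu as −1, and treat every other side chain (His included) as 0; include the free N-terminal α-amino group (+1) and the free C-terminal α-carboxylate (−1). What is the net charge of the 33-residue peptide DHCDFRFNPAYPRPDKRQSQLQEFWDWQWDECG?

Positive (K, R): R6, R13, K16, R17 → +4.
Negative (D, E): D1, D4, D15, E23, D26, D30, E31 → −7.
The N-terminus (+1) and C-terminus (−1) cancel.
Net charge = (+4) + (−7) = −3.

-3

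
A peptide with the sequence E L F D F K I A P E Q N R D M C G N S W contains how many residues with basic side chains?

2

The basic amino acids are Lys (K), Arg (R), and His (H).
Matching residues: K6, R13.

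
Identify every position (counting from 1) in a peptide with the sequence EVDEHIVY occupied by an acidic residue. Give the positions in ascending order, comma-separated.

Matching residues: E1, D3, E4.

1, 3, 4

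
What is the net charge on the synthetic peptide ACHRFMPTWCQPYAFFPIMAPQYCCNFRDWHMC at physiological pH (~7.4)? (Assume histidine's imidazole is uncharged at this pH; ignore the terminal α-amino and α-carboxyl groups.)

At pH ~7.4 the Lys and Arg side chains are protonated (+1), the Asp and Glu side chains are deprotonated (−1), and with His taken as neutral all other side chains carry no charge.
Positive (K, R): R4, R28 → +2.
Negative (D, E): D29 → −1.
Net charge = (+2) + (−1) = +1.

+1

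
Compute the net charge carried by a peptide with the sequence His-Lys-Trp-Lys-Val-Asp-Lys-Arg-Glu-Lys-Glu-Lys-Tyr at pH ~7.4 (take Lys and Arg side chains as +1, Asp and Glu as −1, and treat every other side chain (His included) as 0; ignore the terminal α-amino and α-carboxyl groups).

Positive (K, R): Lys2, Lys4, Lys7, Arg8, Lys10, Lys12 → +6.
Negative (D, E): Asp6, Glu9, Glu11 → −3.
Net charge = (+6) + (−3) = +3.

+3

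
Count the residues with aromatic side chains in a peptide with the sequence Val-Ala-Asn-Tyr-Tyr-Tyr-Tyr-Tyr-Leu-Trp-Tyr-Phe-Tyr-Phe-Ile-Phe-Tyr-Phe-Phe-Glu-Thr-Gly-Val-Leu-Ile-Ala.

F, W, and Y each carry an aromatic ring on the side chain.
Matching residues: Tyr4, Tyr5, Tyr6, Tyr7, Tyr8, Trp10, Tyr11, Phe12, Tyr13, Phe14, Phe16, Tyr17, Phe18, Phe19.

14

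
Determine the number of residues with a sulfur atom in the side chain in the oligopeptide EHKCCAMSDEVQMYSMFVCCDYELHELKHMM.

Cysteine (C, thiol) and methionine (M, thioether) are the two sulfur-containing amino acids.
Matching residues: C4, C5, M7, M13, M16, C19, C20, M30, M31.

9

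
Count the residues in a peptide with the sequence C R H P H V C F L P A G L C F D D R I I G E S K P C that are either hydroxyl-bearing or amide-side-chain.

Hydroxyl-bearing: S, T, Y. Amide-side-chain: N, Q.
Hydroxyl-bearing residues here: S23 (1).
Amide-side-chain residues here: none (0).
The two groups share no amino acid, so total = 1 + 0 = 1.

1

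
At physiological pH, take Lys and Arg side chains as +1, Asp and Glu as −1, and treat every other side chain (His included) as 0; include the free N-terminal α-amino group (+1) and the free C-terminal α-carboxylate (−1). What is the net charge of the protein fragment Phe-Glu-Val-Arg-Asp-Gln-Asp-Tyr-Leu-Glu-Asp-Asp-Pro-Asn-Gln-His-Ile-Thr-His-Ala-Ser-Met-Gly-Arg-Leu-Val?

-4

Positive (K, R): Arg4, Arg24 → +2.
Negative (D, E): Glu2, Asp5, Asp7, Glu10, Asp11, Asp12 → −6.
The N-terminus (+1) and C-terminus (−1) cancel.
Net charge = (+2) + (−6) = −4.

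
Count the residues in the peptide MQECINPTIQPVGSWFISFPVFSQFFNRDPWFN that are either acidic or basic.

Acidic: D, E. Basic: H, K, R.
Acidic residues here: E3, D29 (2).
Basic residues here: R28 (1).
The two groups share no amino acid, so total = 2 + 1 = 3.

3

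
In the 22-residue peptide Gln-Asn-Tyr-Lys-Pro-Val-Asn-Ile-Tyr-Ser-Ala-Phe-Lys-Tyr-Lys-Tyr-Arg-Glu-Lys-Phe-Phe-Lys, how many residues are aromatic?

F, W, and Y each carry an aromatic ring on the side chain.
Matching residues: Tyr3, Tyr9, Phe12, Tyr14, Tyr16, Phe20, Phe21.

7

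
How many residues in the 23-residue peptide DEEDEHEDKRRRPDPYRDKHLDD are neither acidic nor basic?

4

Acidic: D, E. Basic: K, R, H. All other residues are neither.
Matching residues: P13, P15, Y16, L21.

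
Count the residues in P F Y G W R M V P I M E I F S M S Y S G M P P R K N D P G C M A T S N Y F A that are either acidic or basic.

5

Acidic: D, E. Basic: H, K, R.
Acidic residues here: E12, D27 (2).
Basic residues here: R6, R24, K25 (3).
The two groups share no amino acid, so total = 2 + 3 = 5.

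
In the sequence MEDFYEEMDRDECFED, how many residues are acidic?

Aspartate (D) and glutamate (E) have carboxylic-acid side chains and are the acidic amino acids.
Matching residues: E2, D3, E6, E7, D9, D11, E12, E15, D16.

9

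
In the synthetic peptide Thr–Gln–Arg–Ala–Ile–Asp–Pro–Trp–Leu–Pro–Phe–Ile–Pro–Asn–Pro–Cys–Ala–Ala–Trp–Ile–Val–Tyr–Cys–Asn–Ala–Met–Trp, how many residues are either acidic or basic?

Acidic: D, E. Basic: H, K, R.
Acidic residues here: Asp6 (1).
Basic residues here: Arg3 (1).
The two groups share no amino acid, so total = 1 + 1 = 2.

2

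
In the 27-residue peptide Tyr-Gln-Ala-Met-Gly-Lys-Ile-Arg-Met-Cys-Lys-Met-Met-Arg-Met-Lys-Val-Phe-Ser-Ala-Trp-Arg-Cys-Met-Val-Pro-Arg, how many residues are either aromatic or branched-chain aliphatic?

Aromatic: F, W, Y. Branched-chain aliphatic: I, L, V.
Aromatic residues here: Tyr1, Phe18, Trp21 (3).
Branched-chain aliphatic residues here: Ile7, Val17, Val25 (3).
The two groups share no amino acid, so total = 3 + 3 = 6.

6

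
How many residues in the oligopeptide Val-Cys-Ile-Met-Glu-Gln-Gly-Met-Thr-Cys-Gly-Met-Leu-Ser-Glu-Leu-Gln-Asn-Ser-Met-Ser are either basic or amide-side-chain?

Basic: H, K, R. Amide-side-chain: N, Q.
Basic residues here: none (0).
Amide-side-chain residues here: Gln6, Gln17, Asn18 (3).
The two groups share no amino acid, so total = 0 + 3 = 3.

3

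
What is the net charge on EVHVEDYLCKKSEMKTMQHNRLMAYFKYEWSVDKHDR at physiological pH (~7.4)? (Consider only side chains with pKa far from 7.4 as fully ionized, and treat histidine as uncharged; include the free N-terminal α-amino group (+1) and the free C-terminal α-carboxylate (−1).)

0

Near pH 7.4, K and R contribute +1 each, D and E contribute −1 each, and every other side chain (His included, as stated) is uncharged.
Positive (K, R): K10, K11, K15, R21, K27, K34, R37 → +7.
Negative (D, E): E1, E5, D6, E13, E29, D33, D36 → −7.
The N-terminus (+1) and C-terminus (−1) cancel.
Net charge = (+7) + (−7) = 0.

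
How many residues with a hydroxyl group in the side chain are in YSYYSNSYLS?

8

Serine (S), threonine (T), and tyrosine (Y) each carry a hydroxyl group on the side chain.
Matching residues: Y1, S2, Y3, Y4, S5, S7, Y8, S10.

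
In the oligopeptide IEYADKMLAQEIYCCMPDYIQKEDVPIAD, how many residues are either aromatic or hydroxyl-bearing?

Aromatic: F, W, Y. Hydroxyl-bearing: S, T, Y.
Aromatic residues here: Y3, Y13, Y19 (3).
Hydroxyl-bearing residues here: Y3, Y13, Y19 (3).
Y is in both groups, so the 3 Y residues must not be double-counted.
Total = 3 + 3 − 3 = 3.

3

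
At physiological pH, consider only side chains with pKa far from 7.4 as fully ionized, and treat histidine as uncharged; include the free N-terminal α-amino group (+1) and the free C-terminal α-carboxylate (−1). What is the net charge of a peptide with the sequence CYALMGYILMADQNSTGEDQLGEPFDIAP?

-5

At pH ~7.4 the Lys and Arg side chains are protonated (+1), the Asp and Glu side chains are deprotonated (−1), and with His taken as neutral all other side chains carry no charge.
Positive (K, R): none → +0.
Negative (D, E): D12, E18, D19, E23, D26 → −5.
The N-terminus (+1) and C-terminus (−1) cancel.
Net charge = (+0) + (−5) = −5.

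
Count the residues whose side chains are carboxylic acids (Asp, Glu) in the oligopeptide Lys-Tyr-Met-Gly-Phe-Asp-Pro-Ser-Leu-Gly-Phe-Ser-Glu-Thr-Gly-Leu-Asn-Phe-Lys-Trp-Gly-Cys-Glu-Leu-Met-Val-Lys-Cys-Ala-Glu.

Matching residues: Asp6, Glu13, Glu23, Glu30.

4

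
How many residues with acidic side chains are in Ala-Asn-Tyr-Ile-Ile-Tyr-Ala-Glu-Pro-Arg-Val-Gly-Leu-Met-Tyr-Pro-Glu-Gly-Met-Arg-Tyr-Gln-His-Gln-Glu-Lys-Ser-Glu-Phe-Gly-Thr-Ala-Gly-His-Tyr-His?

The acidic residues are Asp (D) and Glu (E), whose side chains end in a carboxylate group.
Matching residues: Glu8, Glu17, Glu25, Glu28.

4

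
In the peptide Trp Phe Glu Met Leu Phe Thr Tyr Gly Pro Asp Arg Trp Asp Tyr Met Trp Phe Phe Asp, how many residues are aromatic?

9

Phenylalanine (F), tryptophan (W), and tyrosine (Y) have aromatic ring side chains.
Matching residues: Trp1, Phe2, Phe6, Tyr8, Trp13, Tyr15, Trp17, Phe18, Phe19.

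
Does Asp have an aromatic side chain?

F, W, and Y each carry an aromatic ring on the side chain.
Aspartate is not in this group.

No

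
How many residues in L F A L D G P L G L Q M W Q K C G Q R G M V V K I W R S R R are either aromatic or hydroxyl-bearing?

Aromatic: F, W, Y. Hydroxyl-bearing: S, T, Y.
Aromatic residues here: F2, W13, W26 (3).
Hydroxyl-bearing residues here: S28 (1).
(Y belongs to both groups, but none appear in this sequence.) Total = 3 + 1 = 4.

4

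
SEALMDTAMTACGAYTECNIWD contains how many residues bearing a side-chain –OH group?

Serine (S), threonine (T), and tyrosine (Y) each carry a hydroxyl group on the side chain.
Matching residues: S1, T7, T10, Y15, T16.

5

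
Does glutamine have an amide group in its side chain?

Only N (asparagine) and Q (glutamine) carry a side-chain carboxamide.
Glutamine is in this group.

Yes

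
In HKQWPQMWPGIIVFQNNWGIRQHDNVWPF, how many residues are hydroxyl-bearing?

0

Serine (S), threonine (T), and tyrosine (Y) each carry a hydroxyl group on the side chain.
None of the 29 residues belong to this group.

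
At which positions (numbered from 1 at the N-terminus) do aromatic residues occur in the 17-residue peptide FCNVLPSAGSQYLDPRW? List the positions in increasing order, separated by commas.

F, W, and Y each carry an aromatic ring on the side chain.
Matching residues: F1, Y12, W17.

1, 12, 17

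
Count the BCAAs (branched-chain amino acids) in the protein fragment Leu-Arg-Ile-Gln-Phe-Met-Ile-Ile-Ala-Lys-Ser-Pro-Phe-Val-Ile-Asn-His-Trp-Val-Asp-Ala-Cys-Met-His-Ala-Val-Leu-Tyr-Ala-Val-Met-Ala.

Valine (V), leucine (L), and isoleucine (I) are the branched-chain amino acids.
Matching residues: Leu1, Ile3, Ile7, Ile8, Val14, Ile15, Val19, Val26, Leu27, Val30.

10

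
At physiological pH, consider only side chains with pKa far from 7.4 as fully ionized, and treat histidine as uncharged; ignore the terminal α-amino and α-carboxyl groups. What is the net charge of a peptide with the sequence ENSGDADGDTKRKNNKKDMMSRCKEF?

+1

At pH ~7.4 the Lys and Arg side chains are protonated (+1), the Asp and Glu side chains are deprotonated (−1), and with His taken as neutral all other side chains carry no charge.
Positive (K, R): K11, R12, K13, K16, K17, R22, K24 → +7.
Negative (D, E): E1, D5, D7, D9, D18, E25 → −6.
Net charge = (+7) + (−6) = +1.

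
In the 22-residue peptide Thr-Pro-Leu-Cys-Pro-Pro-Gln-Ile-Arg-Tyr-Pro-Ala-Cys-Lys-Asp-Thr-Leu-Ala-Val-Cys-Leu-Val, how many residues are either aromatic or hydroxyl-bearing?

3

Aromatic: F, W, Y. Hydroxyl-bearing: S, T, Y.
Aromatic residues here: Tyr10 (1).
Hydroxyl-bearing residues here: Thr1, Tyr10, Thr16 (3).
Y is in both groups, so the 1 Y residue must not be double-counted.
Total = 1 + 3 − 1 = 3.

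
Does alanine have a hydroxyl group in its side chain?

The –OH-bearing residues are Ser, Thr (aliphatic alcohols), and Tyr (phenol).
Alanine is not in this group.

No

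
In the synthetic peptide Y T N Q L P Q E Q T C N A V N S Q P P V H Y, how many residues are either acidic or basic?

2

Acidic: D, E. Basic: H, K, R.
Acidic residues here: E8 (1).
Basic residues here: H21 (1).
The two groups share no amino acid, so total = 1 + 1 = 2.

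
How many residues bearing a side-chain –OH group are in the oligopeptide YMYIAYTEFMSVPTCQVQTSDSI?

9

The –OH-bearing residues are Ser, Thr (aliphatic alcohols), and Tyr (phenol).
Matching residues: Y1, Y3, Y6, T7, S11, T14, T19, S20, S22.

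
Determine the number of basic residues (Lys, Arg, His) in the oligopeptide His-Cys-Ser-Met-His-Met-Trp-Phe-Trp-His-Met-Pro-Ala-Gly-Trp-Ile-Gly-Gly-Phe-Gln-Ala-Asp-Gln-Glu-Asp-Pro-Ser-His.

Matching residues: His1, His5, His10, His28.

4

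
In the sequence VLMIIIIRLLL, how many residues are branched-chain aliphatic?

9

Valine (V), leucine (L), and isoleucine (I) are the branched-chain amino acids.
Matching residues: V1, L2, I4, I5, I6, I7, L9, L10, L11.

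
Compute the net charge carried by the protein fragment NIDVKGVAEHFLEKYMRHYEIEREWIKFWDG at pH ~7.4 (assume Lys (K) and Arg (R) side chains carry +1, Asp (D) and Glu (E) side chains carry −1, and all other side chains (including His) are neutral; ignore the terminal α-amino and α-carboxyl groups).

Positive (K, R): K5, K14, R17, R23, K27 → +5.
Negative (D, E): D3, E9, E13, E20, E22, E24, D30 → −7.
Net charge = (+5) + (−7) = −2.

-2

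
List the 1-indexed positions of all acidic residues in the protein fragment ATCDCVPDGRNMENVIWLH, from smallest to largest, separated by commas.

4, 8, 13

Only D (aspartate) and E (glutamate) carry a side-chain carboxylic acid.
Matching residues: D4, D8, E13.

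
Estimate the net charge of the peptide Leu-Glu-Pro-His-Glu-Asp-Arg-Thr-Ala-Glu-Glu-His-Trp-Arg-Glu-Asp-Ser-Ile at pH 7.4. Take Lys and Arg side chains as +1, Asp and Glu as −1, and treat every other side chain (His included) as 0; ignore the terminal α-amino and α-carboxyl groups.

-5

Positive (K, R): Arg7, Arg14 → +2.
Negative (D, E): Glu2, Glu5, Asp6, Glu10, Glu11, Glu15, Asp16 → −7.
Net charge = (+2) + (−7) = −5.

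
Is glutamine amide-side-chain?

Yes

The amide-side-chain residues are Asn (N) and Gln (Q).
Glutamine is in this group.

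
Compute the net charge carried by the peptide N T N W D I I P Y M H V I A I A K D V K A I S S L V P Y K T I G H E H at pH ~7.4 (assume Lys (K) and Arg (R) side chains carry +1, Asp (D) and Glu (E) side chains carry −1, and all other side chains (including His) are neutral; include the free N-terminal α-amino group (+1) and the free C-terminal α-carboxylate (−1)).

0

Positive (K, R): K17, K20, K29 → +3.
Negative (D, E): D5, D18, E34 → −3.
The N-terminus (+1) and C-terminus (−1) cancel.
Net charge = (+3) + (−3) = 0.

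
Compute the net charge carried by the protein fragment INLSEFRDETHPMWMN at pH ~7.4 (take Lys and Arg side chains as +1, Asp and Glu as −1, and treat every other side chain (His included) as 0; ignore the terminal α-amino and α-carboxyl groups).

-2

Positive (K, R): R7 → +1.
Negative (D, E): E5, D8, E9 → −3.
Net charge = (+1) + (−3) = −2.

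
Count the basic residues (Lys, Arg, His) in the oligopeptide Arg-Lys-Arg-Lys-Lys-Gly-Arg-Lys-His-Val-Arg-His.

Matching residues: Arg1, Lys2, Arg3, Lys4, Lys5, Arg7, Lys8, His9, Arg11, His12.

10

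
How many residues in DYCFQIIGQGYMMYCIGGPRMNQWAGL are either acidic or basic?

2

Acidic: D, E. Basic: H, K, R.
Acidic residues here: D1 (1).
Basic residues here: R20 (1).
The two groups share no amino acid, so total = 1 + 1 = 2.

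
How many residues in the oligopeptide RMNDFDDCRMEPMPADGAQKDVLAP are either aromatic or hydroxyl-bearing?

Aromatic: F, W, Y. Hydroxyl-bearing: S, T, Y.
Aromatic residues here: F5 (1).
Hydroxyl-bearing residues here: none (0).
(Y belongs to both groups, but none appear in this sequence.) Total = 1 + 0 = 1.

1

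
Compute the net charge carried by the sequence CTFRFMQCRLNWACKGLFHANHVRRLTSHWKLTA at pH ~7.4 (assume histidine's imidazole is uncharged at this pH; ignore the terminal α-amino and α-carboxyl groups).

+6

Near pH 7.4, K and R contribute +1 each, D and E contribute −1 each, and every other side chain (His included, as stated) is uncharged.
Positive (K, R): R4, R9, K15, R24, R25, K31 → +6.
Negative (D, E): none → −0.
Net charge = (+6) + (−0) = +6.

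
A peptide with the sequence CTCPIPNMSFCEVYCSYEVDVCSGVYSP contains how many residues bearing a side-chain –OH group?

8

The –OH-bearing residues are Ser, Thr (aliphatic alcohols), and Tyr (phenol).
Matching residues: T2, S9, Y14, S16, Y17, S23, Y26, S27.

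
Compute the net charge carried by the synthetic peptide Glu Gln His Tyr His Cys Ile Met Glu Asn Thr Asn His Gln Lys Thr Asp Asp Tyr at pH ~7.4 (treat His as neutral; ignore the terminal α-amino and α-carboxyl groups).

At pH ~7.4 the Lys and Arg side chains are protonated (+1), the Asp and Glu side chains are deprotonated (−1), and with His taken as neutral all other side chains carry no charge.
Positive (K, R): Lys15 → +1.
Negative (D, E): Glu1, Glu9, Asp17, Asp18 → −4.
Net charge = (+1) + (−4) = −3.

-3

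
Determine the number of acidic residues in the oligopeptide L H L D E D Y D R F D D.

Only D (aspartate) and E (glutamate) carry a side-chain carboxylic acid.
Matching residues: D4, E5, D6, D8, D11, D12.

6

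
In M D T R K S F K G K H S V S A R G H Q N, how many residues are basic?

7

The basic amino acids are Lys (K), Arg (R), and His (H).
Matching residues: R4, K5, K8, K10, H11, R16, H18.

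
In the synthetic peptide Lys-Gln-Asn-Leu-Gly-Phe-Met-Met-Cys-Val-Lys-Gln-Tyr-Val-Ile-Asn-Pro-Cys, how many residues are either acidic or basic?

2

Acidic: D, E. Basic: H, K, R.
Acidic residues here: none (0).
Basic residues here: Lys1, Lys11 (2).
The two groups share no amino acid, so total = 0 + 2 = 2.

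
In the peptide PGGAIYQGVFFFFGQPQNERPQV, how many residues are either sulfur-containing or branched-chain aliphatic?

Sulfur-containing: C, M. Branched-chain aliphatic: I, L, V.
Sulfur-containing residues here: none (0).
Branched-chain aliphatic residues here: I5, V9, V23 (3).
The two groups share no amino acid, so total = 0 + 3 = 3.

3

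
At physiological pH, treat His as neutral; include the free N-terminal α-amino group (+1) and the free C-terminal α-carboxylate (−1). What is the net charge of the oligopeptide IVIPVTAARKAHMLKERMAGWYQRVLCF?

Near pH 7.4, K and R contribute +1 each, D and E contribute −1 each, and every other side chain (His included, as stated) is uncharged.
Positive (K, R): R9, K10, K15, R17, R24 → +5.
Negative (D, E): E16 → −1.
The N-terminus (+1) and C-terminus (−1) cancel.
Net charge = (+5) + (−1) = +4.

+4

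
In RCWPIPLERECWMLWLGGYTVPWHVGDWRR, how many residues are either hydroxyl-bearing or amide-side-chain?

Hydroxyl-bearing: S, T, Y. Amide-side-chain: N, Q.
Hydroxyl-bearing residues here: Y19, T20 (2).
Amide-side-chain residues here: none (0).
The two groups share no amino acid, so total = 2 + 0 = 2.

2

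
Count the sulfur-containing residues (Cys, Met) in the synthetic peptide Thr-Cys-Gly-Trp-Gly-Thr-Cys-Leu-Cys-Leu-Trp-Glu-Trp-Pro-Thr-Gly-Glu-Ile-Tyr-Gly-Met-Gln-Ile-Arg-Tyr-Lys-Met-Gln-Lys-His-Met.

6

Matching residues: Cys2, Cys7, Cys9, Met21, Met27, Met31.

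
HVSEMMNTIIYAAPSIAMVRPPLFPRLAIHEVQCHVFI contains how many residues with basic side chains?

5

Lysine (K), arginine (R), and histidine (H) have basic, nitrogen-containing side chains.
Matching residues: H1, R20, R26, H30, H35.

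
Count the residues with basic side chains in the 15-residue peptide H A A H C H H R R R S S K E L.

Lysine (K), arginine (R), and histidine (H) have basic, nitrogen-containing side chains.
Matching residues: H1, H4, H6, H7, R8, R9, R10, K13.

8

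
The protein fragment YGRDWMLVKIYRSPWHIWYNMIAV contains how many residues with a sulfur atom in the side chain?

2

Cysteine (C, thiol) and methionine (M, thioether) are the two sulfur-containing amino acids.
Matching residues: M6, M21.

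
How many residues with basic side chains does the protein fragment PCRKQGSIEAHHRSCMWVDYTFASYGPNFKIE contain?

6

The basic amino acids are Lys (K), Arg (R), and His (H).
Matching residues: R3, K4, H11, H12, R13, K30.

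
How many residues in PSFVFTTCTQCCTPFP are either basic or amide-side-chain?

1

Basic: H, K, R. Amide-side-chain: N, Q.
Basic residues here: none (0).
Amide-side-chain residues here: Q10 (1).
The two groups share no amino acid, so total = 0 + 1 = 1.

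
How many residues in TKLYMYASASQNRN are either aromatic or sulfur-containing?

3

Aromatic: F, W, Y. Sulfur-containing: C, M.
Aromatic residues here: Y4, Y6 (2).
Sulfur-containing residues here: M5 (1).
The two groups share no amino acid, so total = 2 + 1 = 3.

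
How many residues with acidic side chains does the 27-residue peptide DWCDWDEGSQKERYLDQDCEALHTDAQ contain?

Aspartate (D) and glutamate (E) have carboxylic-acid side chains and are the acidic amino acids.
Matching residues: D1, D4, D6, E7, E12, D16, D18, E20, D25.

9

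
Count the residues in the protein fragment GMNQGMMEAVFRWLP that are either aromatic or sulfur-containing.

5

Aromatic: F, W, Y. Sulfur-containing: C, M.
Aromatic residues here: F11, W13 (2).
Sulfur-containing residues here: M2, M6, M7 (3).
The two groups share no amino acid, so total = 2 + 3 = 5.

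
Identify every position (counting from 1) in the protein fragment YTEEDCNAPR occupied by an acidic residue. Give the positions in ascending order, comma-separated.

3, 4, 5

Only D (aspartate) and E (glutamate) carry a side-chain carboxylic acid.
Matching residues: E3, E4, D5.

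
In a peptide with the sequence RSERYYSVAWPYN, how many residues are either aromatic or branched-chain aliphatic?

5

Aromatic: F, W, Y. Branched-chain aliphatic: I, L, V.
Aromatic residues here: Y5, Y6, W10, Y12 (4).
Branched-chain aliphatic residues here: V8 (1).
The two groups share no amino acid, so total = 4 + 1 = 5.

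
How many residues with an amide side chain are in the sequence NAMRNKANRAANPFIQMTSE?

The amide-side-chain residues are Asn (N) and Gln (Q).
Matching residues: N1, N5, N8, N12, Q16.

5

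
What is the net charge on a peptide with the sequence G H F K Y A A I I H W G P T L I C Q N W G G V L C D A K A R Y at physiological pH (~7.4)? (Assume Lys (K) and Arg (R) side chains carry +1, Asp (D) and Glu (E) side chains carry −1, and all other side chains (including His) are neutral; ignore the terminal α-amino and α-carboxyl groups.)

Positive (K, R): K4, K28, R30 → +3.
Negative (D, E): D26 → −1.
Net charge = (+3) + (−1) = +2.

+2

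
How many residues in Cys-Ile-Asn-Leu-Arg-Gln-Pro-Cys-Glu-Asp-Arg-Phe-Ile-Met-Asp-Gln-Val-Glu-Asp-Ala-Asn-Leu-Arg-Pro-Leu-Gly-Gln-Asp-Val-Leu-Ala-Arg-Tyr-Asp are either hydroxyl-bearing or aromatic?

2

Hydroxyl-bearing: S, T, Y. Aromatic: F, W, Y.
Hydroxyl-bearing residues here: Tyr33 (1).
Aromatic residues here: Phe12, Tyr33 (2).
Y is in both groups, so the 1 Y residue must not be double-counted.
Total = 1 + 2 − 1 = 2.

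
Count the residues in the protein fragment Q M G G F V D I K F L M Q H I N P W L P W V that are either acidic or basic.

3

Acidic: D, E. Basic: H, K, R.
Acidic residues here: D7 (1).
Basic residues here: K9, H14 (2).
The two groups share no amino acid, so total = 1 + 2 = 3.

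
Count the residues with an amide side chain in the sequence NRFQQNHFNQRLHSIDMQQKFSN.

The amide-side-chain residues are Asn (N) and Gln (Q).
Matching residues: N1, Q4, Q5, N6, N9, Q10, Q18, Q19, N23.

9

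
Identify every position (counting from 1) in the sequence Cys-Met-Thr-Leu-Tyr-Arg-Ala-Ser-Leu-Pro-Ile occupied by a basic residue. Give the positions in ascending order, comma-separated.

6

Lysine (K), arginine (R), and histidine (H) have basic, nitrogen-containing side chains.
Matching residues: Arg6.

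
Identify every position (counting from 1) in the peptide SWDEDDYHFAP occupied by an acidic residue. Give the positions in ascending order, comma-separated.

Matching residues: D3, E4, D5, D6.

3, 4, 5, 6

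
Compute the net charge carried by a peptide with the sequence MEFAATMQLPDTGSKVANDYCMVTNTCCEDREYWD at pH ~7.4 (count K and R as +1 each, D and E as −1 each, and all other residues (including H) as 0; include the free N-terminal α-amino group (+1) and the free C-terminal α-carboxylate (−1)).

Positive (K, R): K15, R31 → +2.
Negative (D, E): E2, D11, D19, E29, D30, E32, D35 → −7.
The N-terminus (+1) and C-terminus (−1) cancel.
Net charge = (+2) + (−7) = −5.

-5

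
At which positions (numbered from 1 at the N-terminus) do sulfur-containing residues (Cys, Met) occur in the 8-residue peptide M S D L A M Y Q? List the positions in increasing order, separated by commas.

1, 6

Matching residues: M1, M6.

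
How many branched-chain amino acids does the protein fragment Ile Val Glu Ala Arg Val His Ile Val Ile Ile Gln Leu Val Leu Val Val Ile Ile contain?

14

The BCAAs are Val, Leu, and Ile — aliphatic side chains with a branch point.
Matching residues: Ile1, Val2, Val6, Ile8, Val9, Ile10, Ile11, Leu13, Val14, Leu15, Val16, Val17, Ile18, Ile19.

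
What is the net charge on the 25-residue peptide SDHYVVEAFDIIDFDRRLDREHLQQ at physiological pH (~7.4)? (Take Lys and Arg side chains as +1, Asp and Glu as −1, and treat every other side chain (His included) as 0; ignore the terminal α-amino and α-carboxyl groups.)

-4

Positive (K, R): R16, R17, R20 → +3.
Negative (D, E): D2, E7, D10, D13, D15, D19, E21 → −7.
Net charge = (+3) + (−7) = −4.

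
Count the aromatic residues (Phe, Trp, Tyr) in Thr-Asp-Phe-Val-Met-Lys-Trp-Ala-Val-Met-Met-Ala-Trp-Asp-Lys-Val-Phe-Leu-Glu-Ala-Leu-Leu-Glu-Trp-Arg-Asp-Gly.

Matching residues: Phe3, Trp7, Trp13, Phe17, Trp24.

5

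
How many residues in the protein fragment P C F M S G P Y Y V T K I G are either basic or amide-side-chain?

1

Basic: H, K, R. Amide-side-chain: N, Q.
Basic residues here: K12 (1).
Amide-side-chain residues here: none (0).
The two groups share no amino acid, so total = 1 + 0 = 1.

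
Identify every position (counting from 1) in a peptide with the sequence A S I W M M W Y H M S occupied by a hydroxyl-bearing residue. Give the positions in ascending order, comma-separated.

2, 8, 11

Serine (S), threonine (T), and tyrosine (Y) each carry a hydroxyl group on the side chain.
Matching residues: S2, Y8, S11.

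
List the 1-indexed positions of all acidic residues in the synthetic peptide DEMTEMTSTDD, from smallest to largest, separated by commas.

Only D (aspartate) and E (glutamate) carry a side-chain carboxylic acid.
Matching residues: D1, E2, E5, D10, D11.

1, 2, 5, 10, 11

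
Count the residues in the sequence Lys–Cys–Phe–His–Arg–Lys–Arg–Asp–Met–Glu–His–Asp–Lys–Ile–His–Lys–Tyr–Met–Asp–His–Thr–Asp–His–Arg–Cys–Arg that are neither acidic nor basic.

8

Acidic: D, E. Basic: K, R, H. All other residues are neither.
Matching residues: Cys2, Phe3, Met9, Ile14, Tyr17, Met18, Thr21, Cys25.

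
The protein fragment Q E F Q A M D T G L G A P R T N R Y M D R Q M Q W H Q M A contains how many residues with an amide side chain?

The amide-side-chain residues are Asn (N) and Gln (Q).
Matching residues: Q1, Q4, N16, Q22, Q24, Q27.

6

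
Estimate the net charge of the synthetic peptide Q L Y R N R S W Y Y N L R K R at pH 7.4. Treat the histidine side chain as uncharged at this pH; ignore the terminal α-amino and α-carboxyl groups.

The side chains ionized at physiological pH are Lys/Arg (+1) and Asp/Glu (−1); with His treated as neutral, nothing else contributes.
Positive (K, R): R4, R6, R13, K14, R15 → +5.
Negative (D, E): none → −0.
Net charge = (+5) + (−0) = +5.

+5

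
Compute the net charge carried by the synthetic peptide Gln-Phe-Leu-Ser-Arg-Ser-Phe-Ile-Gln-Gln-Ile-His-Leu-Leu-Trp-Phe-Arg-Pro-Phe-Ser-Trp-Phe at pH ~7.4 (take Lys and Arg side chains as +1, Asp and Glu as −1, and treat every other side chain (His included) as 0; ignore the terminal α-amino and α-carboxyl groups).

Positive (K, R): Arg5, Arg17 → +2.
Negative (D, E): none → −0.
Net charge = (+2) + (−0) = +2.

+2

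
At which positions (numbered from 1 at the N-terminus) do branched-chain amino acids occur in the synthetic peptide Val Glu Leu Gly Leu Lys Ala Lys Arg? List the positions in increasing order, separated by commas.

V, L, and I make up the branched-chain aliphatic group.
Matching residues: Val1, Leu3, Leu5.

1, 3, 5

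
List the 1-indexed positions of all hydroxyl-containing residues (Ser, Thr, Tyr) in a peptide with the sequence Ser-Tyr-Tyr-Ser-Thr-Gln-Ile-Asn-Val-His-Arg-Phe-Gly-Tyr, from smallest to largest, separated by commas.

1, 2, 3, 4, 5, 14

Matching residues: Ser1, Tyr2, Tyr3, Ser4, Thr5, Tyr14.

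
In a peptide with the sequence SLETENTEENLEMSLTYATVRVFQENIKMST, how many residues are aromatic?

2

F, W, and Y each carry an aromatic ring on the side chain.
Matching residues: Y17, F23.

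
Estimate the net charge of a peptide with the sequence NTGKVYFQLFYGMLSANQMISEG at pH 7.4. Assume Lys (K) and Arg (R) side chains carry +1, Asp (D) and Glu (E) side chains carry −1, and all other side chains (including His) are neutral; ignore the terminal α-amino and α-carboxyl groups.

0

Positive (K, R): K4 → +1.
Negative (D, E): E22 → −1.
Net charge = (+1) + (−1) = 0.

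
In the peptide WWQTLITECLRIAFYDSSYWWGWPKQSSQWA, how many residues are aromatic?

9

F, W, and Y each carry an aromatic ring on the side chain.
Matching residues: W1, W2, F14, Y15, Y19, W20, W21, W23, W30.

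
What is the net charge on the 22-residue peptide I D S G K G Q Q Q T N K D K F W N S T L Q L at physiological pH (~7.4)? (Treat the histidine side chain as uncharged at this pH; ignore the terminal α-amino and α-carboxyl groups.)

At pH ~7.4 the Lys and Arg side chains are protonated (+1), the Asp and Glu side chains are deprotonated (−1), and with His taken as neutral all other side chains carry no charge.
Positive (K, R): K5, K12, K14 → +3.
Negative (D, E): D2, D13 → −2.
Net charge = (+3) + (−2) = +1.

+1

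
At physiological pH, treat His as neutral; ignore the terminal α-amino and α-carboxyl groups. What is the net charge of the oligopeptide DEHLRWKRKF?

At pH ~7.4 the Lys and Arg side chains are protonated (+1), the Asp and Glu side chains are deprotonated (−1), and with His taken as neutral all other side chains carry no charge.
Positive (K, R): R5, K7, R8, K9 → +4.
Negative (D, E): D1, E2 → −2.
Net charge = (+4) + (−2) = +2.

+2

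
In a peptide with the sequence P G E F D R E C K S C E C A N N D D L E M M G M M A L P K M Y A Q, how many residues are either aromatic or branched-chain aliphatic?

Aromatic: F, W, Y. Branched-chain aliphatic: I, L, V.
Aromatic residues here: F4, Y31 (2).
Branched-chain aliphatic residues here: L19, L27 (2).
The two groups share no amino acid, so total = 2 + 2 = 4.

4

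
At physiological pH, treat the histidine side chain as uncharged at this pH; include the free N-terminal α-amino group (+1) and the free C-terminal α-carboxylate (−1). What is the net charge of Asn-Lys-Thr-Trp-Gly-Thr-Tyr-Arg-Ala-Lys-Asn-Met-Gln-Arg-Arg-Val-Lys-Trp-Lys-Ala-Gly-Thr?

At pH ~7.4 the Lys and Arg side chains are protonated (+1), the Asp and Glu side chains are deprotonated (−1), and with His taken as neutral all other side chains carry no charge.
Positive (K, R): Lys2, Arg8, Lys10, Arg14, Arg15, Lys17, Lys19 → +7.
Negative (D, E): none → −0.
The N-terminus (+1) and C-terminus (−1) cancel.
Net charge = (+7) + (−0) = +7.

+7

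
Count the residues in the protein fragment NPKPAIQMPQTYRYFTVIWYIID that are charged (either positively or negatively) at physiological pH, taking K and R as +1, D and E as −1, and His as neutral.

Charged side chains at pH ~7.4: K, R (positive); D, E (negative).
Matching residues: K3, R13, D23.

3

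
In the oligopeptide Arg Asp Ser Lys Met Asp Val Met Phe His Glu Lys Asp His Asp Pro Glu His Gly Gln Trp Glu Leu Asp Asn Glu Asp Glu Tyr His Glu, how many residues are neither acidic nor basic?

Acidic: D, E. Basic: K, R, H. All other residues are neither.
Matching residues: Ser3, Met5, Val7, Met8, Phe9, Pro16, Gly19, Gln20, Trp21, Leu23, Asn25, Tyr29.

12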